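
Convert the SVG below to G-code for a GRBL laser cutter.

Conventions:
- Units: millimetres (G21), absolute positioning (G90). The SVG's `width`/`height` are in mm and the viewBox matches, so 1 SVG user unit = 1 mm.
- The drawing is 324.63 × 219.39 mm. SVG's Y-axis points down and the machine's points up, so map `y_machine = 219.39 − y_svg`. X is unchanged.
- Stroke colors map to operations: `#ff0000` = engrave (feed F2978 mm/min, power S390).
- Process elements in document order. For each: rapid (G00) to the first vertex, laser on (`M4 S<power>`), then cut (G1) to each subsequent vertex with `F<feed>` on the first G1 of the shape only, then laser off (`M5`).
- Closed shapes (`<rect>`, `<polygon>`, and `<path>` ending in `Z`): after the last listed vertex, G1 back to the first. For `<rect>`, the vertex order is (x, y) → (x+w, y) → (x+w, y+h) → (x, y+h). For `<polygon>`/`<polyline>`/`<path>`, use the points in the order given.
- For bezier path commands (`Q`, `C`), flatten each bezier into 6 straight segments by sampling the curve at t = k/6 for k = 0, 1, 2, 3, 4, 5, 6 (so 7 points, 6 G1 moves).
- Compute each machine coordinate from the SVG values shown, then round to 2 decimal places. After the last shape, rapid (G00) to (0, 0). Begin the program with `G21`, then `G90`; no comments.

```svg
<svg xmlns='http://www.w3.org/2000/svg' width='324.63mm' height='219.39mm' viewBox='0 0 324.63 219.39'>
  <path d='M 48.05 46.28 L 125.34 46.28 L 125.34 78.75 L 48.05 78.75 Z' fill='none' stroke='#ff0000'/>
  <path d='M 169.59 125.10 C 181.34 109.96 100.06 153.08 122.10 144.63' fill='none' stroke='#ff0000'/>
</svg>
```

G21
G90
G00 X48.05 Y173.11
M4 S390
G1 X125.34 Y173.11 F2978
G1 X125.34 Y140.64
G1 X48.05 Y140.64
G1 X48.05 Y173.11
M5
G00 X169.59 Y94.29
M4 S390
G1 X168.62 Y97.51 F2978
G1 X157.60 Y94.08
G1 X141.99 Y87.03
G1 X127.23 Y79.43
G1 X118.78 Y74.32
G1 X122.10 Y74.76
M5
G00 X0.00 Y0.00

1 u = 1 mm; y_m = 219.39 − y.

[1] `<path>` rectangle, #ff0000→engrave S390 F2978: (48.05,173.11) → (125.34,173.11) → (125.34,140.64) → (48.05,140.64) → (48.05,173.11) (closed)

[2] `<path>` cubic bezier, #ff0000→engrave S390 F2978: (169.59,94.29) → (168.62,97.51) → (157.60,94.08) → (141.99,87.03) → (127.23,79.43) → (118.78,74.32) → (122.10,74.76)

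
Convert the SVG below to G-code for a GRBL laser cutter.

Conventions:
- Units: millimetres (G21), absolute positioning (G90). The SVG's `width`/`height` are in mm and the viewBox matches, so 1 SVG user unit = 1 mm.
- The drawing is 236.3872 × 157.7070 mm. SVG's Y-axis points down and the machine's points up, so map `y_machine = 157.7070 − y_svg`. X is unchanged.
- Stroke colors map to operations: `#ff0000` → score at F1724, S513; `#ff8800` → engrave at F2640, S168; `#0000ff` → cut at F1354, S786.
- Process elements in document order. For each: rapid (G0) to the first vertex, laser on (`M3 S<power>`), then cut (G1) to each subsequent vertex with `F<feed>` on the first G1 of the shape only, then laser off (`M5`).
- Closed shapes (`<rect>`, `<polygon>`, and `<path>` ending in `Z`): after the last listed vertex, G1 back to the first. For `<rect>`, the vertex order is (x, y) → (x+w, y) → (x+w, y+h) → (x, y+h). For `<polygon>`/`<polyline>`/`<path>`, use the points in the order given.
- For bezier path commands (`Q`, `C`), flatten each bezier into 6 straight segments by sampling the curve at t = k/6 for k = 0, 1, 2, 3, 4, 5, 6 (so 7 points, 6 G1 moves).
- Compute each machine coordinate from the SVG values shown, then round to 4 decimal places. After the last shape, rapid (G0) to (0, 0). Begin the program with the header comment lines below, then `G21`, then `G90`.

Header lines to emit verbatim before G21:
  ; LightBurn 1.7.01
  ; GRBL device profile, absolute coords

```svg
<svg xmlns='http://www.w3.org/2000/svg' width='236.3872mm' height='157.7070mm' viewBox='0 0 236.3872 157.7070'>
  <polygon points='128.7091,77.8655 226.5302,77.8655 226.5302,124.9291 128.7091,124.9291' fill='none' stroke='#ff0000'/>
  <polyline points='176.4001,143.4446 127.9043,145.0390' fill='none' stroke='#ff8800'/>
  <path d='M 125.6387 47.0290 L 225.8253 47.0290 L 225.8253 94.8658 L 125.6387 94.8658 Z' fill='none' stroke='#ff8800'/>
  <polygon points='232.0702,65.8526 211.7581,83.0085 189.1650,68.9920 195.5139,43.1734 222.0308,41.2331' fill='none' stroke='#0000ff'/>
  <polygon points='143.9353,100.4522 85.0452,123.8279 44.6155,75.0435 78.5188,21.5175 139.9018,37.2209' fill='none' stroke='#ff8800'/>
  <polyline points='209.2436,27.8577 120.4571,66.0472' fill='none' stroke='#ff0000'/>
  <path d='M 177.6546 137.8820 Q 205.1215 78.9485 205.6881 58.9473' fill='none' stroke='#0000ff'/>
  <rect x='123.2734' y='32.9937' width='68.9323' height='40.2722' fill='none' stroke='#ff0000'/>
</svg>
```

1 u = 1 mm; y_m = 157.7070 − y.

[1] `<polygon>` rectangle, #ff0000→score S513 F1724: (128.7091,79.8415) → (226.5302,79.8415) → (226.5302,32.7779) → (128.7091,32.7779) → (128.7091,79.8415) (closed)

[2] `<polyline>` line segment, #ff8800→engrave S168 F2640: (176.4001,14.2624) → (127.9043,12.6680)

[3] `<path>` rectangle, #ff8800→engrave S168 F2640: (125.6387,110.6780) → (225.8253,110.6780) → (225.8253,62.8412) → (125.6387,62.8412) → (125.6387,110.6780) (closed)

[4] `<polygon>` regular polygon, #0000ff→cut S786 F1354: (232.0702,91.8544) → (211.7581,74.6985) → (189.1650,88.7150) → (195.5139,114.5336) → (222.0308,116.4739) → (232.0702,91.8544) (closed)

[5] `<polygon>` regular polygon, #ff8800→engrave S168 F2640: (143.9353,57.2548) → (85.0452,33.8791) → (44.6155,82.6635) → (78.5188,136.1895) → (139.9018,120.4861) → (143.9353,57.2548) (closed)

[6] `<polyline>` line segment, #ff0000→score S513 F1724: (209.2436,129.8493) → (120.4571,91.6598)

[7] `<path>` quadratic bezier, #0000ff→cut S786 F1354: (177.6546,19.8250) → (186.0630,38.3880) → (192.9769,54.7882) → (198.3964,69.0254) → (202.3214,81.0998) → (204.7520,91.0112) → (205.6881,98.7597)

[8] `<rect>` rectangle, #ff0000→score S513 F1724: (123.2734,124.7133) → (192.2057,124.7133) → (192.2057,84.4411) → (123.2734,84.4411) → (123.2734,124.7133) (closed)

; LightBurn 1.7.01
; GRBL device profile, absolute coords
G21
G90
G0 X128.7091 Y79.8415
M3 S513
G1 X226.5302 Y79.8415 F1724
G1 X226.5302 Y32.7779
G1 X128.7091 Y32.7779
G1 X128.7091 Y79.8415
M5
G0 X176.4001 Y14.2624
M3 S168
G1 X127.9043 Y12.6680 F2640
M5
G0 X125.6387 Y110.6780
M3 S168
G1 X225.8253 Y110.6780 F2640
G1 X225.8253 Y62.8412
G1 X125.6387 Y62.8412
G1 X125.6387 Y110.6780
M5
G0 X232.0702 Y91.8544
M3 S786
G1 X211.7581 Y74.6985 F1354
G1 X189.1650 Y88.7150
G1 X195.5139 Y114.5336
G1 X222.0308 Y116.4739
G1 X232.0702 Y91.8544
M5
G0 X143.9353 Y57.2548
M3 S168
G1 X85.0452 Y33.8791 F2640
G1 X44.6155 Y82.6635
G1 X78.5188 Y136.1895
G1 X139.9018 Y120.4861
G1 X143.9353 Y57.2548
M5
G0 X209.2436 Y129.8493
M3 S513
G1 X120.4571 Y91.6598 F1724
M5
G0 X177.6546 Y19.8250
M3 S786
G1 X186.0630 Y38.3880 F1354
G1 X192.9769 Y54.7882
G1 X198.3964 Y69.0254
G1 X202.3214 Y81.0998
G1 X204.7520 Y91.0112
G1 X205.6881 Y98.7597
M5
G0 X123.2734 Y124.7133
M3 S513
G1 X192.2057 Y124.7133 F1724
G1 X192.2057 Y84.4411
G1 X123.2734 Y84.4411
G1 X123.2734 Y124.7133
M5
G0 X0.0000 Y0.0000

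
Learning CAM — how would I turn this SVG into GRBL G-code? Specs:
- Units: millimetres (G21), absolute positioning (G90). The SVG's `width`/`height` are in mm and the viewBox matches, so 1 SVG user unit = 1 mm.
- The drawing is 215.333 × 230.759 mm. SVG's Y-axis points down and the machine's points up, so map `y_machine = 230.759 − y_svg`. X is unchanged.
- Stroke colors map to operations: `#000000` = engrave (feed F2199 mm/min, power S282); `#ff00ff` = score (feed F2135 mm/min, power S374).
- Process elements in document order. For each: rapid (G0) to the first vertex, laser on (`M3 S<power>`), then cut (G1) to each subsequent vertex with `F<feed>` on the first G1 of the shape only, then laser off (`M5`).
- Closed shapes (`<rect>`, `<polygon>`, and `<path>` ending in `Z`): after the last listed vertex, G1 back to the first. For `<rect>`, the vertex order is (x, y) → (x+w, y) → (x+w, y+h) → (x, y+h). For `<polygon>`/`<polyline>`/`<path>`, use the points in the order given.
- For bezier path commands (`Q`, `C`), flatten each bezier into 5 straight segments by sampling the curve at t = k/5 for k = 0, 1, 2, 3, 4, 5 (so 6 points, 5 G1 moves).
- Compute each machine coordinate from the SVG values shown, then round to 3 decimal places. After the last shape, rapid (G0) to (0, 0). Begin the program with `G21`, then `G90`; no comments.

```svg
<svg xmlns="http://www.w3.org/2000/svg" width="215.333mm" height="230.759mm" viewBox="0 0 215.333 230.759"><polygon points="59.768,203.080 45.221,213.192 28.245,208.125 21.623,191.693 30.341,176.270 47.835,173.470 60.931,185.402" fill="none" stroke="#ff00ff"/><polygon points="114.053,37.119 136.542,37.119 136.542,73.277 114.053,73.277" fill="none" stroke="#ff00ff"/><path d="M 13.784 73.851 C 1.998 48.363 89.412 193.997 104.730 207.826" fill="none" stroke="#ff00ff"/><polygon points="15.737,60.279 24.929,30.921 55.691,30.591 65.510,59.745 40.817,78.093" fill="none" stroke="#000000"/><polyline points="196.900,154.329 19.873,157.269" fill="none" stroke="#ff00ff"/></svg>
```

1 u = 1 mm; y_m = 230.759 − y.

[1] `<polygon>` regular polygon, #ff00ff→score S374 F2135: (59.768,27.679) → (45.221,17.567) → (28.245,22.634) → (21.623,39.066) → (30.341,54.489) → (47.835,57.289) → (60.931,45.357) → (59.768,27.679) (closed)

[2] `<polygon>` rectangle, #ff00ff→score S374 F2135: (114.053,193.640) → (136.542,193.640) → (136.542,157.482) → (114.053,157.482) → (114.053,193.640) (closed)

[3] `<path>` cubic bezier, #ff00ff→score S374 F2135: (13.784,156.908) → (17.246,154.090) → (36.294,124.742) → (62.705,83.407) → (88.258,44.624) → (104.730,22.933)

[4] `<polygon>` regular polygon, #000000→engrave S282 F2199: (15.737,170.480) → (24.929,199.838) → (55.691,200.168) → (65.510,171.014) → (40.817,152.666) → (15.737,170.480) (closed)

[5] `<polyline>` line segment, #ff00ff→score S374 F2135: (196.900,76.430) → (19.873,73.490)

G21
G90
G0 X59.768 Y27.679
M3 S374
G1 X45.221 Y17.567 F2135
G1 X28.245 Y22.634
G1 X21.623 Y39.066
G1 X30.341 Y54.489
G1 X47.835 Y57.289
G1 X60.931 Y45.357
G1 X59.768 Y27.679
M5
G0 X114.053 Y193.640
M3 S374
G1 X136.542 Y193.640 F2135
G1 X136.542 Y157.482
G1 X114.053 Y157.482
G1 X114.053 Y193.640
M5
G0 X13.784 Y156.908
M3 S374
G1 X17.246 Y154.090 F2135
G1 X36.294 Y124.742
G1 X62.705 Y83.407
G1 X88.258 Y44.624
G1 X104.730 Y22.933
M5
G0 X15.737 Y170.480
M3 S282
G1 X24.929 Y199.838 F2199
G1 X55.691 Y200.168
G1 X65.510 Y171.014
G1 X40.817 Y152.666
G1 X15.737 Y170.480
M5
G0 X196.900 Y76.430
M3 S374
G1 X19.873 Y73.490 F2135
M5
G0 X0.000 Y0.000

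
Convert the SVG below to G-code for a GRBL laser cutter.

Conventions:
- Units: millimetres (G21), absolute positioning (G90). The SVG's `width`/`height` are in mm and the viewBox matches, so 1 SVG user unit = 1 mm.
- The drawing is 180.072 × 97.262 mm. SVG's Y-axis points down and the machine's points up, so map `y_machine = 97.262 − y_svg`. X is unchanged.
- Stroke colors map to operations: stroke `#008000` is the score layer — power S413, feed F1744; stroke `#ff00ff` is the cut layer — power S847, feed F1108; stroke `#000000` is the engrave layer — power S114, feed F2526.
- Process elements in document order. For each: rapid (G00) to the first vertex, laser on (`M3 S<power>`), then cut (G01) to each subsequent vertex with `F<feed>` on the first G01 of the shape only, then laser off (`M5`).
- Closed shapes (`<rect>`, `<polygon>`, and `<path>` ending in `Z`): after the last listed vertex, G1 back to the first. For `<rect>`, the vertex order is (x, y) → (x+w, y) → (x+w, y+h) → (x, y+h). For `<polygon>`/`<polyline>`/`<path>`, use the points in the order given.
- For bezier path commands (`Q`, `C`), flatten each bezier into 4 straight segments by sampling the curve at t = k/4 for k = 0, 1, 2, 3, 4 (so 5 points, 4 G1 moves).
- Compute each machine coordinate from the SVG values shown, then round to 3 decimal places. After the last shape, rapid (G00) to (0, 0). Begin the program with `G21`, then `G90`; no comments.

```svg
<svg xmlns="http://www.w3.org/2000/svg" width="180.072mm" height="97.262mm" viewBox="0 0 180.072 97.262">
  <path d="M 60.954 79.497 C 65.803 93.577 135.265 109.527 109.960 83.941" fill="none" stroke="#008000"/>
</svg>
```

G21
G90
G00 X60.954 Y17.765
M3 S413
G01 X74.215 Y7.533 F1744
G01 X96.765 Y0.668
G01 X113.660 Y1.241
G01 X109.960 Y13.321
M5
G00 X0.000 Y0.000

Since the viewBox matches the mm dimensions, user units are millimetres directly. The only transform is the Y-flip y_m = 97.262 − y_svg.

Shape 1 is a cubic bezier drawn with `<path>`. Its stroke #008000 means score at S413, F1744. After flipping Y the toolpath is (60.954,17.765) → (74.215,7.533) → (96.765,0.668) → (113.660,1.241) → (109.960,13.321).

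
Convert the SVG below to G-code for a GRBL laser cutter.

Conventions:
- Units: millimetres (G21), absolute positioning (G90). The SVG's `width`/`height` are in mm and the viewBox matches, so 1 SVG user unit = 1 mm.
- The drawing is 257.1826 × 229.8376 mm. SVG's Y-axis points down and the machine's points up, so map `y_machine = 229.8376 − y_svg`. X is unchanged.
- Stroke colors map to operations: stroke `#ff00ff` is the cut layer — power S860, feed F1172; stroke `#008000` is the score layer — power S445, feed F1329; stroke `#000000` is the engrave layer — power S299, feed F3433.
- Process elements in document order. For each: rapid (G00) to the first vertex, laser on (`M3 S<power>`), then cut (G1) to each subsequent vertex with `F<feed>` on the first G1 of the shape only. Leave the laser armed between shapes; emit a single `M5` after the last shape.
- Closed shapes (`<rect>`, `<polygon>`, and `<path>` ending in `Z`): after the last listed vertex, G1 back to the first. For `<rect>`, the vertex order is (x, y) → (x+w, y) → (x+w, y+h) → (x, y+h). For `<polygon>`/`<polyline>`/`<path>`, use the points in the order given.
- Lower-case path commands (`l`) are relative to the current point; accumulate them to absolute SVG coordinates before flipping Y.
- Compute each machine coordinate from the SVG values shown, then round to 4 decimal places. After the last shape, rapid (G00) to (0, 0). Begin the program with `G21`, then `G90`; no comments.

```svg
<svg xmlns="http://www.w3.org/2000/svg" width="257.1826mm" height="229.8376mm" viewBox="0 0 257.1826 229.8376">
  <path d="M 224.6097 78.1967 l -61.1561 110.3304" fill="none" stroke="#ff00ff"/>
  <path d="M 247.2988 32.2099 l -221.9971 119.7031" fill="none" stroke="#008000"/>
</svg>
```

G21
G90
G00 X224.6097 Y151.6409
M3 S860
G1 X163.4536 Y41.3105 F1172
G00 X247.2988 Y197.6277
M3 S445
G1 X25.3017 Y77.9246 F1329
M5
G00 X0.0000 Y0.0000

1 u = 1 mm; y_m = 229.8376 − y.

[1] `<path>` line segment, #ff00ff→cut S860 F1172: (224.6097,151.6409) → (163.4536,41.3105)

[2] `<path>` line segment, #008000→score S445 F1329: (247.2988,197.6277) → (25.3017,77.9246)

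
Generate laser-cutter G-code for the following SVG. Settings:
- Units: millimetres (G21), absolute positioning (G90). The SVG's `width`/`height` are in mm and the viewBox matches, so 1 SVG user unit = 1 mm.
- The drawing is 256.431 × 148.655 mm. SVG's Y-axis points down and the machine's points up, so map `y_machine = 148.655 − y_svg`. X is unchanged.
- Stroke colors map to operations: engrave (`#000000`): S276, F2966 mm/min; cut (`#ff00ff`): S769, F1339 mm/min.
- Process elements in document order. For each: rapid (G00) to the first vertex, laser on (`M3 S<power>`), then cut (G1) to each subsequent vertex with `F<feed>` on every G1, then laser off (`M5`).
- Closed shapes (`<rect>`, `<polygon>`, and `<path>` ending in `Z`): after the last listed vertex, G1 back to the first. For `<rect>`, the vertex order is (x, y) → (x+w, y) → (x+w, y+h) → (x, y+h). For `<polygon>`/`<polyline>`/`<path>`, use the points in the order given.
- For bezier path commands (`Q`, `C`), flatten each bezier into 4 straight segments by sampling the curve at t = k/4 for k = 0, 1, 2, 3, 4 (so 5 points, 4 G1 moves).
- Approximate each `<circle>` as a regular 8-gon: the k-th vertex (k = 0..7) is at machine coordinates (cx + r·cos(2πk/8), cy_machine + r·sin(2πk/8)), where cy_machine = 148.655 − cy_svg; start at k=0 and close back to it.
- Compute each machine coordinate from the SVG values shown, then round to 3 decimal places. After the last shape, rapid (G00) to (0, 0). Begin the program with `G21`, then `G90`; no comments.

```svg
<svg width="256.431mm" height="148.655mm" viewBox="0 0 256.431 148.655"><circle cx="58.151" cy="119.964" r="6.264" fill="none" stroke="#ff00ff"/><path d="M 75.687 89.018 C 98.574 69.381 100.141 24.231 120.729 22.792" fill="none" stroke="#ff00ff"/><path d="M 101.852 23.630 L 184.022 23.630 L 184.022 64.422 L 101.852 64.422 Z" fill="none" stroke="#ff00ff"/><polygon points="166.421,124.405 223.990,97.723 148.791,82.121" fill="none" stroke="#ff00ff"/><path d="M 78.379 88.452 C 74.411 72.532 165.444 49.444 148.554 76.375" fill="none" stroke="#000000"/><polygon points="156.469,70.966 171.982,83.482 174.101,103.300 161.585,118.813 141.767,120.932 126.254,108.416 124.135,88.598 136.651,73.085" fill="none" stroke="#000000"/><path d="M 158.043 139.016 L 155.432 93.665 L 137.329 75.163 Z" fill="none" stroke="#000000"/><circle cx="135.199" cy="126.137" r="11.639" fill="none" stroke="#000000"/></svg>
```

G21
G90
G00 X64.415 Y28.691
M3 S769
G1 X62.580 Y33.120 F1339
G1 X58.151 Y34.955 F1339
G1 X53.722 Y33.120 F1339
G1 X51.887 Y28.691 F1339
G1 X53.722 Y24.262 F1339
G1 X58.151 Y22.427 F1339
G1 X62.580 Y24.262 F1339
G1 X64.415 Y28.691 F1339
M5
G00 X75.687 Y59.637
M3 S769
G1 X89.485 Y78.067 F1339
G1 X99.070 Y99.574 F1339
G1 X108.224 Y117.670 F1339
G1 X120.729 Y125.863 F1339
M5
G00 X101.852 Y125.025
M3 S769
G1 X184.022 Y125.025 F1339
G1 X184.022 Y84.233 F1339
G1 X101.852 Y84.233 F1339
G1 X101.852 Y125.025 F1339
M5
G00 X166.421 Y24.250
M3 S769
G1 X223.990 Y50.932 F1339
G1 X148.791 Y66.534 F1339
G1 X166.421 Y24.250 F1339
M5
G00 X78.379 Y60.203
M3 S276
G1 X90.045 Y72.593 F2966
G1 X118.312 Y82.311 F2966
G1 X144.157 Y83.993 F2966
G1 X148.554 Y72.280 F2966
M5
G00 X156.469 Y77.689
M3 S276
G1 X171.982 Y65.173 F2966
G1 X174.101 Y45.355 F2966
G1 X161.585 Y29.842 F2966
G1 X141.767 Y27.723 F2966
G1 X126.254 Y40.239 F2966
G1 X124.135 Y60.057 F2966
G1 X136.651 Y75.570 F2966
G1 X156.469 Y77.689 F2966
M5
G00 X158.043 Y9.639
M3 S276
G1 X155.432 Y54.990 F2966
G1 X137.329 Y73.492 F2966
G1 X158.043 Y9.639 F2966
M5
G00 X146.838 Y22.518
M3 S276
G1 X143.429 Y30.748 F2966
G1 X135.199 Y34.157 F2966
G1 X126.969 Y30.748 F2966
G1 X123.560 Y22.518 F2966
G1 X126.969 Y14.288 F2966
G1 X135.199 Y10.879 F2966
G1 X143.429 Y14.288 F2966
G1 X146.838 Y22.518 F2966
M5
G00 X0.000 Y0.000

1 u = 1 mm; y_m = 148.655 − y.

[1] `<circle>` circle, #ff00ff→cut S769 F1339: (64.415,28.691) → (62.580,33.120) → (58.151,34.955) → (53.722,33.120) → (51.887,28.691) → (53.722,24.262) → (58.151,22.427) → (62.580,24.262) → (64.415,28.691) (closed)

[2] `<path>` cubic bezier, #ff00ff→cut S769 F1339: (75.687,59.637) → (89.485,78.067) → (99.070,99.574) → (108.224,117.670) → (120.729,125.863)

[3] `<path>` rectangle, #ff00ff→cut S769 F1339: (101.852,125.025) → (184.022,125.025) → (184.022,84.233) → (101.852,84.233) → (101.852,125.025) (closed)

[4] `<polygon>` closed polygon, #ff00ff→cut S769 F1339: (166.421,24.250) → (223.990,50.932) → (148.791,66.534) → (166.421,24.250) (closed)

[5] `<path>` cubic bezier, #000000→engrave S276 F2966: (78.379,60.203) → (90.045,72.593) → (118.312,82.311) → (144.157,83.993) → (148.554,72.280)

[6] `<polygon>` regular polygon, #000000→engrave S276 F2966: (156.469,77.689) → (171.982,65.173) → (174.101,45.355) → (161.585,29.842) → (141.767,27.723) → (126.254,40.239) → (124.135,60.057) → (136.651,75.570) → (156.469,77.689) (closed)

[7] `<path>` closed polygon, #000000→engrave S276 F2966: (158.043,9.639) → (155.432,54.990) → (137.329,73.492) → (158.043,9.639) (closed)

[8] `<circle>` circle, #000000→engrave S276 F2966: (146.838,22.518) → (143.429,30.748) → (135.199,34.157) → (126.969,30.748) → (123.560,22.518) → (126.969,14.288) → (135.199,10.879) → (143.429,14.288) → (146.838,22.518) (closed)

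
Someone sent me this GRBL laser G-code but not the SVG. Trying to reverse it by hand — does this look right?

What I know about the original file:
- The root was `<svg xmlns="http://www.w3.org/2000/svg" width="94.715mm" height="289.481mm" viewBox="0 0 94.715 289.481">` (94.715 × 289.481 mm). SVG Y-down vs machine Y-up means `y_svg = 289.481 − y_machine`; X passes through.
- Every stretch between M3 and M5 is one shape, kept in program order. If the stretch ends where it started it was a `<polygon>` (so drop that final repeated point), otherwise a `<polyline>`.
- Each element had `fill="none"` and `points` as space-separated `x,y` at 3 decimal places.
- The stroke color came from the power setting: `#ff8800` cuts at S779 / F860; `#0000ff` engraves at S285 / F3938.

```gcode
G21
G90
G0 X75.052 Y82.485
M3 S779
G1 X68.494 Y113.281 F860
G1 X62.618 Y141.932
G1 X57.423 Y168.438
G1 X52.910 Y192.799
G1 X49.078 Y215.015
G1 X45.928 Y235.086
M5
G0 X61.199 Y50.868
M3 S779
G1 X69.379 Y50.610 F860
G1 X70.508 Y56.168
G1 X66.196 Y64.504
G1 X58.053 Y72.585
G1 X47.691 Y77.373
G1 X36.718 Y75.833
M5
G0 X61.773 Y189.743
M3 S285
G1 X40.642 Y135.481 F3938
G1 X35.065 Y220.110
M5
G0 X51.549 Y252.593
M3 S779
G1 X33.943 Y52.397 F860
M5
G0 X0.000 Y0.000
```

<svg xmlns="http://www.w3.org/2000/svg" width="94.715mm" height="289.481mm" viewBox="0 0 94.715 289.481">
  <polyline points="75.052,206.996 68.494,176.200 62.618,147.549 57.423,121.043 52.910,96.682 49.078,74.466 45.928,54.395" fill="none" stroke="#ff8800"/>
  <polyline points="61.199,238.613 69.379,238.871 70.508,233.313 66.196,224.977 58.053,216.896 47.691,212.108 36.718,213.648" fill="none" stroke="#ff8800"/>
  <polyline points="61.773,99.738 40.642,154.000 35.065,69.371" fill="none" stroke="#0000ff"/>
  <polyline points="51.549,36.888 33.943,237.084" fill="none" stroke="#ff8800"/>
</svg>

Machine Y-up, SVG Y-down with viewBox height 289.481, so y_svg = 289.481 − y_machine; X carries over.

Run 1: the run's S779 means `#ff8800` (cut). The run is open, so emit a `<polyline>` with points (Y-flipped): 75.052,206.996 68.494,176.200 62.618,147.549 57.423,121.043 52.910,96.682 49.078,74.466 45.928,54.395.

Run 2: power S779 maps to stroke `#ff8800` (cut). The run is open, so emit a `<polyline>` with points (Y-flipped): 61.199,238.613 69.379,238.871 70.508,233.313 66.196,224.977 58.053,216.896 47.691,212.108 36.718,213.648.

Run 3: the run's S285 means `#0000ff` (engrave). The run is open, so emit a `<polyline>` with points (Y-flipped): 61.773,99.738 40.642,154.000 35.065,69.371.

Run 4: power S779 maps to stroke `#ff8800` (cut). The run is open, so emit a `<polyline>` with points (Y-flipped): 51.549,36.888 33.943,237.084.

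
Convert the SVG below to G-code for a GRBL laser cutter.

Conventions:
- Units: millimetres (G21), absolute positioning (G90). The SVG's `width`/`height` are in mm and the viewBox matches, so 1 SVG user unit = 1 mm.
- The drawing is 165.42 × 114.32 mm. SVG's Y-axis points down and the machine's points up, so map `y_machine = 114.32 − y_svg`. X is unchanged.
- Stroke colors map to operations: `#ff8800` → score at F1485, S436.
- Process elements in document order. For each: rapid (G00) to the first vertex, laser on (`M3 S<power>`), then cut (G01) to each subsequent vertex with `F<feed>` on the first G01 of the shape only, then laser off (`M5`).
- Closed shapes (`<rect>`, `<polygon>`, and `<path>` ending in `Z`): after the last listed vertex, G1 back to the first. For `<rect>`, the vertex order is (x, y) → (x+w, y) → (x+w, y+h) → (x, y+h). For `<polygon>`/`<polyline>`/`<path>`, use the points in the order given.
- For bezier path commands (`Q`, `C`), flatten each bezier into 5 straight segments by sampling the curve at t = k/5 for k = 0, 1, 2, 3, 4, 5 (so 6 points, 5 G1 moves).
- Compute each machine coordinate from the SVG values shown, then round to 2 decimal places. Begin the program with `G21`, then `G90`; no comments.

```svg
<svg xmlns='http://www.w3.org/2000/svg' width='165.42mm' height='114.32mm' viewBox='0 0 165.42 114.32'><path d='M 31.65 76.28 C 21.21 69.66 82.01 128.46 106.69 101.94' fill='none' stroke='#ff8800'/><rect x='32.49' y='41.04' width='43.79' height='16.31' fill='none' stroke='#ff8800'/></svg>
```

G21
G90
G00 X31.65 Y38.04
M3 S436
G01 X33.08 Y35.37 F1485
G01 X46.45 Y24.23
G01 X66.61 Y11.86
G01 X88.41 Y5.50
G01 X106.69 Y12.38
M5
G00 X32.49 Y73.28
M3 S436
G01 X76.28 Y73.28 F1485
G01 X76.28 Y56.97
G01 X32.49 Y56.97
G01 X32.49 Y73.28
M5

viewBox `0 0 165.42 114.32` with mm width/height → 1 unit = 1 mm. Flip: y_m = 114.32 − y_svg.

**Shape 1** — `<path>` cubic bezier, stroke `#ff8800` → score (S436, F1485). Control points (SVG): P0=(31.65,76.28), P1=(21.21,69.66), P2=(82.01,128.46), P3=(106.69,101.94); sampled at t=k/5. Machine vertices: (31.65,38.04) → (33.08,35.37) → (46.45,24.23) → (66.61,11.86) → (88.41,5.50) → (106.69,12.38). Open path.

**Shape 2** — `<rect>` rectangle, stroke `#ff8800` → score (S436, F1485). Machine vertices: (32.49,73.28) → (76.28,73.28) → (76.28,56.97) → (32.49,56.97) → (32.49,73.28). Closed: final G1 returns to the first vertex.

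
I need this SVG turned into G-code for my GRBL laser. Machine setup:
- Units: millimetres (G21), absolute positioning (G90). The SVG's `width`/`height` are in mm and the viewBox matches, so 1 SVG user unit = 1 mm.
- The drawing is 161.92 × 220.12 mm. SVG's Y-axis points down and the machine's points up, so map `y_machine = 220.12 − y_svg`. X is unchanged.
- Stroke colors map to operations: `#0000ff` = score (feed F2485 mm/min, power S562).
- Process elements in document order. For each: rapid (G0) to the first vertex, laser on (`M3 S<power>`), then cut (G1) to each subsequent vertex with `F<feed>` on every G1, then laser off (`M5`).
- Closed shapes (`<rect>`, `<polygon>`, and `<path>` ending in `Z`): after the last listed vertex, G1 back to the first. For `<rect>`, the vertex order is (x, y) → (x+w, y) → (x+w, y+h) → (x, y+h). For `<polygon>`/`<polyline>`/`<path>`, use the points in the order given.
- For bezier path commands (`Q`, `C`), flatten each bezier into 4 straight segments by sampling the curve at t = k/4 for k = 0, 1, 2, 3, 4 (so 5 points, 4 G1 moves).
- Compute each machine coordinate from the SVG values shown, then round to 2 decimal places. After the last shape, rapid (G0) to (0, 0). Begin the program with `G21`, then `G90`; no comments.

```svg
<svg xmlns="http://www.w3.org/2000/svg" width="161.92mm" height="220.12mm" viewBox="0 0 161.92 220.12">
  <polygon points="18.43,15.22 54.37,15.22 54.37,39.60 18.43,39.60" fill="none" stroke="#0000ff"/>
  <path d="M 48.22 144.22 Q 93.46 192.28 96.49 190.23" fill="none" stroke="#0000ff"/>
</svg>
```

viewBox `0 0 161.92 220.12` with mm width/height → 1 unit = 1 mm. Flip: y_m = 220.12 − y_svg.

**Shape 1** — `<polygon>` rectangle, stroke `#0000ff` → score (S562, F2485). Machine vertices: (18.43,204.90) → (54.37,204.90) → (54.37,180.52) → (18.43,180.52) → (18.43,204.90). Closed: final G1 returns to the first vertex.

**Shape 2** — `<path>` quadratic bezier, stroke `#0000ff` → score (S562, F2485). Control points (SVG): P0=(48.22,144.22), P1=(93.46,192.28), P2=(96.49,190.23); sampled at t=k/4. Machine vertices: (48.22,75.90) → (68.20,55.00) → (82.91,40.37) → (92.34,32.00) → (96.49,29.89). Open path.

G21
G90
G0 X18.43 Y204.90
M3 S562
G1 X54.37 Y204.90 F2485
G1 X54.37 Y180.52 F2485
G1 X18.43 Y180.52 F2485
G1 X18.43 Y204.90 F2485
M5
G0 X48.22 Y75.90
M3 S562
G1 X68.20 Y55.00 F2485
G1 X82.91 Y40.37 F2485
G1 X92.34 Y32.00 F2485
G1 X96.49 Y29.89 F2485
M5
G0 X0.00 Y0.00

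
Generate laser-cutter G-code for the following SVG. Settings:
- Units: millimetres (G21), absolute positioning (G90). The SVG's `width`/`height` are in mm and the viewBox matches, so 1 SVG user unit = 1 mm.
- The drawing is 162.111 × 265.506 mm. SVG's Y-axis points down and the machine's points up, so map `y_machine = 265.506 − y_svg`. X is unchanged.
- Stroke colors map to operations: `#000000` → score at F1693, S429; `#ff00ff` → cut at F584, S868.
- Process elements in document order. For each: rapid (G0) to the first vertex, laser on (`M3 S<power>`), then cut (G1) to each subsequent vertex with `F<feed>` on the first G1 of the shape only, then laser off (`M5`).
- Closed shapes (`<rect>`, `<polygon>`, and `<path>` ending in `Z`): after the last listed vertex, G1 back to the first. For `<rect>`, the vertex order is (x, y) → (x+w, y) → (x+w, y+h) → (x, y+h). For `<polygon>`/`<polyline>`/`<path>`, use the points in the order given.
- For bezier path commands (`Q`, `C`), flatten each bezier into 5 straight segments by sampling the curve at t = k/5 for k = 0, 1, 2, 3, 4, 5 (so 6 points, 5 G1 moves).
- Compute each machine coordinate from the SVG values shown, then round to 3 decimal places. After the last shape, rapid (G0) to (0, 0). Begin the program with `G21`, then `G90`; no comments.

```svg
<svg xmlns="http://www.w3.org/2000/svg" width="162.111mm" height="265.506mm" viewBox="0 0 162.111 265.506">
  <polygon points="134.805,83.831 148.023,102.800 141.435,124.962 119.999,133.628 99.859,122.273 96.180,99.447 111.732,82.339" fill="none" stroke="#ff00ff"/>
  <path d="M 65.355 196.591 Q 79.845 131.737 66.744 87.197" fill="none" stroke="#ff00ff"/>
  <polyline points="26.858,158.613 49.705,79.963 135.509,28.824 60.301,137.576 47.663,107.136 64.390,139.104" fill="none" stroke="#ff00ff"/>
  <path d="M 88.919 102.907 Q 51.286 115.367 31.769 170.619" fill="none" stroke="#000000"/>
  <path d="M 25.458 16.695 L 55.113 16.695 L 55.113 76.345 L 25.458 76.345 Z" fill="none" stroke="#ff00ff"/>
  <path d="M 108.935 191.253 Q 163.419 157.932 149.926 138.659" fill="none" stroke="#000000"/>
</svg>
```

viewBox `0 0 162.111 265.506` with mm width/height → 1 unit = 1 mm. Flip: y_m = 265.506 − y_svg.

**Shape 1** — `<polygon>` regular polygon, stroke `#ff00ff` → cut (S868, F584). Machine vertices: (134.805,181.675) → (148.023,162.706) → (141.435,140.544) → (119.999,131.878) → (99.859,143.233) → (96.180,166.059) → (111.732,183.167) → (134.805,181.675). Closed: final G1 returns to the first vertex.

**Shape 2** — `<path>` quadratic bezier, stroke `#ff00ff` → cut (S868, F584). Control points (SVG): P0=(65.355,196.591), P1=(79.845,131.737), P2=(66.744,87.197); sampled at t=k/5. Machine vertices: (65.355,68.915) → (70.047,94.044) → (72.532,117.548) → (72.810,139.427) → (70.881,159.680) → (66.744,178.309). Open path.

**Shape 3** — `<polyline>` open polyline, stroke `#ff00ff` → cut (S868, F584). Machine vertices: (26.858,106.893) → (49.705,185.543) → (135.509,236.682) → (60.301,127.930) → (47.663,158.370) → (64.390,126.402). Open path.

**Shape 4** — `<path>` quadratic bezier, stroke `#000000` → score (S429, F1693). Control points (SVG): P0=(88.919,102.907), P1=(51.286,115.367), P2=(31.769,170.619); sampled at t=k/5. Machine vertices: (88.919,162.599) → (74.590,155.903) → (61.711,145.784) → (50.281,132.242) → (40.300,115.276) → (31.769,94.887). Open path.

**Shape 5** — `<path>` rectangle, stroke `#ff00ff` → cut (S868, F584). Machine vertices: (25.458,248.811) → (55.113,248.811) → (55.113,189.161) → (25.458,189.161) → (25.458,248.811). Closed: final G1 returns to the first vertex.

**Shape 6** — `<path>` quadratic bezier, stroke `#000000` → score (S429, F1693). Control points (SVG): P0=(108.935,191.253), P1=(163.419,157.932), P2=(149.926,138.659); sampled at t=k/5. Machine vertices: (108.935,74.253) → (128.010,87.019) → (141.646,98.662) → (149.844,109.181) → (152.604,118.576) → (149.926,126.847). Open path.

G21
G90
G0 X134.805 Y181.675
M3 S868
G1 X148.023 Y162.706 F584
G1 X141.435 Y140.544
G1 X119.999 Y131.878
G1 X99.859 Y143.233
G1 X96.180 Y166.059
G1 X111.732 Y183.167
G1 X134.805 Y181.675
M5
G0 X65.355 Y68.915
M3 S868
G1 X70.047 Y94.044 F584
G1 X72.532 Y117.548
G1 X72.810 Y139.427
G1 X70.881 Y159.680
G1 X66.744 Y178.309
M5
G0 X26.858 Y106.893
M3 S868
G1 X49.705 Y185.543 F584
G1 X135.509 Y236.682
G1 X60.301 Y127.930
G1 X47.663 Y158.370
G1 X64.390 Y126.402
M5
G0 X88.919 Y162.599
M3 S429
G1 X74.590 Y155.903 F1693
G1 X61.711 Y145.784
G1 X50.281 Y132.242
G1 X40.300 Y115.276
G1 X31.769 Y94.887
M5
G0 X25.458 Y248.811
M3 S868
G1 X55.113 Y248.811 F584
G1 X55.113 Y189.161
G1 X25.458 Y189.161
G1 X25.458 Y248.811
M5
G0 X108.935 Y74.253
M3 S429
G1 X128.010 Y87.019 F1693
G1 X141.646 Y98.662
G1 X149.844 Y109.181
G1 X152.604 Y118.576
G1 X149.926 Y126.847
M5
G0 X0.000 Y0.000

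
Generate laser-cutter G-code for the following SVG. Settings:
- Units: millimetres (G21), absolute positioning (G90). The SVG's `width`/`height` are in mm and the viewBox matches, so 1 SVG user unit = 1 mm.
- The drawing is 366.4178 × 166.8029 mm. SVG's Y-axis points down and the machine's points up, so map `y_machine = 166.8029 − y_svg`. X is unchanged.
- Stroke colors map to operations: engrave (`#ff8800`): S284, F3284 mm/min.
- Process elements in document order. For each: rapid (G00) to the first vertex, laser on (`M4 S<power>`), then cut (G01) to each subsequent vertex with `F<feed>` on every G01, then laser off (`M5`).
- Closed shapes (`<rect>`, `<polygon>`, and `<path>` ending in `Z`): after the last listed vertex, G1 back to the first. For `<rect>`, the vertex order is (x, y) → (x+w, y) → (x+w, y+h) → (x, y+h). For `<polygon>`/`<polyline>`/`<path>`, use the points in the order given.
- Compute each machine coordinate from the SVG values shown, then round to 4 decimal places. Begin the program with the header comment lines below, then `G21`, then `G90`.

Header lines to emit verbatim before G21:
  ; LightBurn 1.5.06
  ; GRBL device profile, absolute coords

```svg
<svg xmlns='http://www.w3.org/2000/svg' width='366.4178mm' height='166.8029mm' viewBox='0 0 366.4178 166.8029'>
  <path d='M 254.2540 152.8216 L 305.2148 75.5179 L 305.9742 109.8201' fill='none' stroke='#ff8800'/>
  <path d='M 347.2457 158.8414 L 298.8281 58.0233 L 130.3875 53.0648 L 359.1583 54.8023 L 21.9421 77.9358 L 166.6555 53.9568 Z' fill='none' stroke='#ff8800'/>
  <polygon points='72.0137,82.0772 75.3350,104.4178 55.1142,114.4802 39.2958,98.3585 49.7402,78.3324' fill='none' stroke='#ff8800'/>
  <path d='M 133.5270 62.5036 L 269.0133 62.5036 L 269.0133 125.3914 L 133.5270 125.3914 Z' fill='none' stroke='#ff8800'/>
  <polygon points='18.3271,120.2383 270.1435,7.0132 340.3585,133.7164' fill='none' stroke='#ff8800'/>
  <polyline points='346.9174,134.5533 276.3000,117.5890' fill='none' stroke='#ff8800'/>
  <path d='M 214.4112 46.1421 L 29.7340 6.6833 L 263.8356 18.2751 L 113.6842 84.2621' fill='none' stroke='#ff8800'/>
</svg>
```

; LightBurn 1.5.06
; GRBL device profile, absolute coords
G21
G90
G00 X254.2540 Y13.9813
M4 S284
G01 X305.2148 Y91.2850 F3284
G01 X305.9742 Y56.9828 F3284
M5
G00 X347.2457 Y7.9615
M4 S284
G01 X298.8281 Y108.7796 F3284
G01 X130.3875 Y113.7381 F3284
G01 X359.1583 Y112.0006 F3284
G01 X21.9421 Y88.8671 F3284
G01 X166.6555 Y112.8461 F3284
G01 X347.2457 Y7.9615 F3284
M5
G00 X72.0137 Y84.7257
M4 S284
G01 X75.3350 Y62.3851 F3284
G01 X55.1142 Y52.3227 F3284
G01 X39.2958 Y68.4444 F3284
G01 X49.7402 Y88.4705 F3284
G01 X72.0137 Y84.7257 F3284
M5
G00 X133.5270 Y104.2993
M4 S284
G01 X269.0133 Y104.2993 F3284
G01 X269.0133 Y41.4115 F3284
G01 X133.5270 Y41.4115 F3284
G01 X133.5270 Y104.2993 F3284
M5
G00 X18.3271 Y46.5646
M4 S284
G01 X270.1435 Y159.7897 F3284
G01 X340.3585 Y33.0865 F3284
G01 X18.3271 Y46.5646 F3284
M5
G00 X346.9174 Y32.2496
M4 S284
G01 X276.3000 Y49.2139 F3284
M5
G00 X214.4112 Y120.6608
M4 S284
G01 X29.7340 Y160.1196 F3284
G01 X263.8356 Y148.5278 F3284
G01 X113.6842 Y82.5408 F3284
M5

viewBox `0 0 366.4178 166.8029` with mm width/height → 1 unit = 1 mm. Flip: y_m = 166.8029 − y_svg.

**Shape 1** — `<path>` open polyline, stroke `#ff8800` → engrave (S284, F3284). Machine vertices: (254.2540,13.9813) → (305.2148,91.2850) → (305.9742,56.9828). Open path.

**Shape 2** — `<path>` closed polygon, stroke `#ff8800` → engrave (S284, F3284). Machine vertices: (347.2457,7.9615) → (298.8281,108.7796) → (130.3875,113.7381) → (359.1583,112.0006) → (21.9421,88.8671) → (166.6555,112.8461) → (347.2457,7.9615). Closed: final G1 returns to the first vertex.

**Shape 3** — `<polygon>` regular polygon, stroke `#ff8800` → engrave (S284, F3284). Machine vertices: (72.0137,84.7257) → (75.3350,62.3851) → (55.1142,52.3227) → (39.2958,68.4444) → (49.7402,88.4705) → (72.0137,84.7257). Closed: final G1 returns to the first vertex.

**Shape 4** — `<path>` rectangle, stroke `#ff8800` → engrave (S284, F3284). Machine vertices: (133.5270,104.2993) → (269.0133,104.2993) → (269.0133,41.4115) → (133.5270,41.4115) → (133.5270,104.2993). Closed: final G1 returns to the first vertex.

**Shape 5** — `<polygon>` closed polygon, stroke `#ff8800` → engrave (S284, F3284). Machine vertices: (18.3271,46.5646) → (270.1435,159.7897) → (340.3585,33.0865) → (18.3271,46.5646). Closed: final G1 returns to the first vertex.

**Shape 6** — `<polyline>` line segment, stroke `#ff8800` → engrave (S284, F3284). Machine vertices: (346.9174,32.2496) → (276.3000,49.2139). Open path.

**Shape 7** — `<path>` open polyline, stroke `#ff8800` → engrave (S284, F3284). Machine vertices: (214.4112,120.6608) → (29.7340,160.1196) → (263.8356,148.5278) → (113.6842,82.5408). Open path.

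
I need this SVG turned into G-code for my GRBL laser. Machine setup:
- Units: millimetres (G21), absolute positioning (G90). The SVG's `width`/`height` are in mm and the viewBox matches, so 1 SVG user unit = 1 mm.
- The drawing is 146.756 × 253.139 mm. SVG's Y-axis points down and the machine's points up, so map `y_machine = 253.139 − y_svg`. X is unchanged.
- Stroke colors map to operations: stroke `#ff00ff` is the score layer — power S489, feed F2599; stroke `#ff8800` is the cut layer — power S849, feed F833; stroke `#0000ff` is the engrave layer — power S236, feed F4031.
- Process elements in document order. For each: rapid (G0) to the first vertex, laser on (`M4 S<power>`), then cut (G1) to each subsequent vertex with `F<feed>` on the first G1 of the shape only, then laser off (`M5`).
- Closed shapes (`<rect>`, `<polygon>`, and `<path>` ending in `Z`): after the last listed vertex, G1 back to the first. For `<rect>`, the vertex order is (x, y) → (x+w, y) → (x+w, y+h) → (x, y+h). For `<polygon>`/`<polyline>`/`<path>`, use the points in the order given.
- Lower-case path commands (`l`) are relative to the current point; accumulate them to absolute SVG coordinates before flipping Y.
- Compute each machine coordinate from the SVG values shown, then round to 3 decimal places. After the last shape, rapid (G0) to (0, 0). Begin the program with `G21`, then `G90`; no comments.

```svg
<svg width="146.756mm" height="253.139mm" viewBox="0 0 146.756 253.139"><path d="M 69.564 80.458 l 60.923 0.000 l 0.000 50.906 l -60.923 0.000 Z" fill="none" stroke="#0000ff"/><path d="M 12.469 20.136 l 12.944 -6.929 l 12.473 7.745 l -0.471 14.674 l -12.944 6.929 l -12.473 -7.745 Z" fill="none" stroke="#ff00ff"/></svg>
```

1 u = 1 mm; y_m = 253.139 − y.

[1] `<path>` rectangle, #0000ff→engrave S236 F4031: (69.564,172.681) → (130.487,172.681) → (130.487,121.775) → (69.564,121.775) → (69.564,172.681) (closed)

[2] `<path>` regular polygon, #ff00ff→score S489 F2599: (12.469,233.003) → (25.413,239.932) → (37.886,232.187) → (37.415,217.513) → (24.471,210.584) → (11.998,218.329) → (12.469,233.003) (closed)

G21
G90
G0 X69.564 Y172.681
M4 S236
G1 X130.487 Y172.681 F4031
G1 X130.487 Y121.775
G1 X69.564 Y121.775
G1 X69.564 Y172.681
M5
G0 X12.469 Y233.003
M4 S489
G1 X25.413 Y239.932 F2599
G1 X37.886 Y232.187
G1 X37.415 Y217.513
G1 X24.471 Y210.584
G1 X11.998 Y218.329
G1 X12.469 Y233.003
M5
G0 X0.000 Y0.000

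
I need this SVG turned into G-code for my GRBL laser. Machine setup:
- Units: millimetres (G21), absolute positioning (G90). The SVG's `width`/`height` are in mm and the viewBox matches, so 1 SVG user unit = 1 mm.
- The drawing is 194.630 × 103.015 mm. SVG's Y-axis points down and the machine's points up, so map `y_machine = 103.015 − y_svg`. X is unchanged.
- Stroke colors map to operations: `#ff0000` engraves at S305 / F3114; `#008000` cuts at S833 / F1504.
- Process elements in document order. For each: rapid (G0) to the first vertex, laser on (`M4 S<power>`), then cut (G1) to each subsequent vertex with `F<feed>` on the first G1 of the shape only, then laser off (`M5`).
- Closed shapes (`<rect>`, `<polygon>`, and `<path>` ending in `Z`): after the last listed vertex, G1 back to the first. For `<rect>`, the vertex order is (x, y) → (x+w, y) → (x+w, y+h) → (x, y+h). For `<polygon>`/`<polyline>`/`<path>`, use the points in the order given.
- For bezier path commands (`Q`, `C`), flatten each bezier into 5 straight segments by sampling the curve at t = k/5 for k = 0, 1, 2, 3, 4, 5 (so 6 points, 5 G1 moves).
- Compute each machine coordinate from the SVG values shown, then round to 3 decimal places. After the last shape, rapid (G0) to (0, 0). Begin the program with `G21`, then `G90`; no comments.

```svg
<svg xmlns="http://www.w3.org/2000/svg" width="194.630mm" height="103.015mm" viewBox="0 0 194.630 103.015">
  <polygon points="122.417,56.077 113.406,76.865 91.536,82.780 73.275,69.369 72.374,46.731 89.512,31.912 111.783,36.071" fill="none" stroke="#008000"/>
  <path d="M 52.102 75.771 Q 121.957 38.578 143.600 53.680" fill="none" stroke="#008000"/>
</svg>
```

G21
G90
G0 X122.417 Y46.938
M4 S833
G1 X113.406 Y26.150 F1504
G1 X91.536 Y20.235
G1 X73.275 Y33.646
G1 X72.374 Y56.284
G1 X89.512 Y71.103
G1 X111.783 Y66.944
G1 X122.417 Y46.938
M5
G0 X52.102 Y27.244
M4 S833
G1 X78.116 Y40.029 F1504
G1 X100.272 Y48.631
G1 X118.572 Y53.049
G1 X133.014 Y53.284
G1 X143.600 Y49.335
M5
G0 X0.000 Y0.000

Since the viewBox matches the mm dimensions, user units are millimetres directly. The only transform is the Y-flip y_m = 103.015 − y_svg.

Shape 1 is a regular polygon drawn with `<polygon>`. Its stroke #008000 means cut at S833, F1504. After flipping Y the toolpath is (122.417,46.938) → (113.406,26.150) → (91.536,20.235) → (73.275,33.646) → (72.374,56.284) → (89.512,71.103) → (111.783,66.944) → (122.417,46.938), returning to the start.

Shape 2 is a quadratic bezier drawn with `<path>`. Its stroke #008000 means cut at S833, F1504. After flipping Y the toolpath is (52.102,27.244) → (78.116,40.029) → (100.272,48.631) → (118.572,53.049) → (133.014,53.284) → (143.600,49.335).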